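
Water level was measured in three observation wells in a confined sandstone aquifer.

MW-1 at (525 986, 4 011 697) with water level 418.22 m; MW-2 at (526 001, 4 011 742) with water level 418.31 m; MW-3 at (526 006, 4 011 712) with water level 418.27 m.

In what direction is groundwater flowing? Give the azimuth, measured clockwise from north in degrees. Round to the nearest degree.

With h = a·x + b·y + c and MW-1 as origin, the differences give:
  15·a + 45·b = +0.09
  20·a + 15·b = +0.05
Eliminate b (×15 and ×45, subtract): -675·a = -0.900 → a = ∂h/∂x = +0.001333
Back-substitute: b = ∂h/∂y = +0.001556.
Flow direction (−∇h) has components (-0.001333 E, -0.001556 N).
Azimuth = atan2(E, N) = atan2(-0.001333, -0.001556) = 220.6° ≈ 221°.

221°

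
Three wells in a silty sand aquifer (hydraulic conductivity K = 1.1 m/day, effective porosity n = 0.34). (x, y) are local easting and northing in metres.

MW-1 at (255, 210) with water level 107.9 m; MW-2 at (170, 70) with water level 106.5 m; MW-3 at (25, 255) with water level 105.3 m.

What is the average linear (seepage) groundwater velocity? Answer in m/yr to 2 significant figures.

14 m/yr

With h = a·x + b·y + c and MW-1 as origin, the differences give:
  (-85)·a + (-140)·b = -1.4
  (-230)·a + 45·b = -2.6
Eliminate b (×45 and ×(-140), subtract): -36025·a = -427.00 → a = ∂h/∂x = +0.01185
Back-substitute: b = ∂h/∂y = +0.002804.
|∇h| = √(0.01185² + 0.002804²) = 0.01218
Seepage velocity v = K·i/n = 1.1 × 0.01218 / 0.34 = 0.03941 m/day = 14.39 m/yr.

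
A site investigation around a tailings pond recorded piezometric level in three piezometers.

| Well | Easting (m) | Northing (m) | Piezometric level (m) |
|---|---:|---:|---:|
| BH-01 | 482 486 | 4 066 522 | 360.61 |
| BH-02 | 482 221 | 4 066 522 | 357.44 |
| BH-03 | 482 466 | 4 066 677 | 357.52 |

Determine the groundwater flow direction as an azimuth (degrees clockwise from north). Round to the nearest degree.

Differences from BH-01: to BH-02 (Δx, Δy, Δh) = (-265, 0, -3.17); to BH-03 = (-20, 155, -3.09).
Solve a·Δx + b·Δy = Δh: det = (-265)·155 − (-20)·0 = -41075.
∂h/∂x = [(-3.17)·155 − (-3.09)·0] / -41075 = +0.01196
∂h/∂y = [(-265)·(-3.09) − (-20)·(-3.17)] / -41075 = -0.01839
Flow direction (−∇h) has components (-0.01196 E, +0.01839 N).
Azimuth = atan2(E, N) = atan2(-0.01196, +0.01839) = 327.0° ≈ 327°.

327°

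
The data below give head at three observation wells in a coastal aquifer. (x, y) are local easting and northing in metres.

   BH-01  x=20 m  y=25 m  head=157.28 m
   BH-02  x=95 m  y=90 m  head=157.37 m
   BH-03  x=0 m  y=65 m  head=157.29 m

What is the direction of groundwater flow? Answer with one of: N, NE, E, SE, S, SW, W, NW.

SW

With h = a·x + b·y + c and BH-01 as origin, the differences give:
  75·a + 65·b = +0.09
  (-20)·a + 40·b = +0.01
Eliminate b (×40 and ×65, subtract): 4300·a = 2.950 → a = ∂h/∂x = +0.0006860
Back-substitute: b = ∂h/∂y = +0.0005930.
Flow = −∇h = (-0.0006860 east, -0.0005930 north), which points southwest.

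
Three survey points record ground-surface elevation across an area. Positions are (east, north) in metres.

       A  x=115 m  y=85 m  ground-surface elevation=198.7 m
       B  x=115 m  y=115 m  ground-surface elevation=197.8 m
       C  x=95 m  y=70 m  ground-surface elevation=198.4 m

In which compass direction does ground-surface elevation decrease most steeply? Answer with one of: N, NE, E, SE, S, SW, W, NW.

NW

Differences from A: to B (Δx, Δy, Δh) = (0, 30, -0.9); to C = (-20, -15, -0.3).
Determinant of the coordinate differences = 0·(-15) − (-20)·30 = 600.
∂z/∂x = [(-0.9)·(-15) − (-0.3)·30] / 600 = +0.03750
∂z/∂y = [0·(-0.3) − (-20)·(-0.9)] / 600 = -0.03000
Steepest decrease is along −∇f = (-0.03750 E, +0.03000 N) → northwest.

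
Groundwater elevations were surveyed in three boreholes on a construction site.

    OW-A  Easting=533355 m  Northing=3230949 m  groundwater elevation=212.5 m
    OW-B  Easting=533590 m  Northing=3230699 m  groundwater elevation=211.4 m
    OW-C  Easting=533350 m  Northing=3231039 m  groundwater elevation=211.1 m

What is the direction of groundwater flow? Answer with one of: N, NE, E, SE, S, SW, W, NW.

With h = a·x + b·y + c and OW-A as origin, the differences give:
  235·a + (-250)·b = -1.1
  (-5)·a + 90·b = -1.4
Eliminate b (×90 and ×(-250), subtract): 19900·a = -449.00 → a = ∂h/∂x = -0.02256
Back-substitute: b = ∂h/∂y = -0.01681.
Flow = −∇h = (+0.02256 east, +0.01681 north), which points northeast.

NE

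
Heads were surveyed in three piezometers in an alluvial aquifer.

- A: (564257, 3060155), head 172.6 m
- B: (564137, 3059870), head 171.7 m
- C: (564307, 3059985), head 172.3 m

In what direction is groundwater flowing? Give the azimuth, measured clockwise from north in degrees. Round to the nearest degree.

Differences from A: to B (Δx, Δy, Δh) = (-120, -285, -0.9); to C = (50, -170, -0.3).
Solve a·Δx + b·Δy = Δh: det = (-120)·(-170) − 50·(-285) = 34650.
∂h/∂x = [(-0.9)·(-170) − (-0.3)·(-285)] / 34650 = +0.001948
∂h/∂y = [(-120)·(-0.3) − 50·(-0.9)] / 34650 = +0.002338
Flow direction (−∇h) has components (-0.001948 E, -0.002338 N).
Azimuth = atan2(E, N) = atan2(-0.001948, -0.002338) = 219.8° ≈ 220°.

220°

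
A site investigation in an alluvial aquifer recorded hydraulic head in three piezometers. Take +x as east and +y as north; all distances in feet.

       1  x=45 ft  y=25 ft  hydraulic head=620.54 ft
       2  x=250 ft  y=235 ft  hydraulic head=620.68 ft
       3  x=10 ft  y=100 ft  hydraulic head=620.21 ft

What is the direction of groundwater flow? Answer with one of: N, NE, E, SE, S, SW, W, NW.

NW

With h = a·x + b·y + c and 1 as origin, the differences give:
  205·a + 210·b = +0.14
  (-35)·a + 75·b = -0.33
Eliminate b (×75 and ×210, subtract): 22725·a = 79.800 → a = ∂h/∂x = +0.003512
Back-substitute: b = ∂h/∂y = -0.002761.
Flow = −∇h = (-0.003512 east, +0.002761 north), which points northwest.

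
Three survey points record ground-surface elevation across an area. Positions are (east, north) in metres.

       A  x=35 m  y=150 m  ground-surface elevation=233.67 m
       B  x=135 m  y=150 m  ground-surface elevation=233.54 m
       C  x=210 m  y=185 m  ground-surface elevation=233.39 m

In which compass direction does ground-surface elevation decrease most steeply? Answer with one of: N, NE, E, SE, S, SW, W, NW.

Differences from A: to B (Δx, Δy, Δh) = (100, 0, -0.13); to C = (175, 35, -0.28).
Determinant of the coordinate differences = 100·35 − 175·0 = 3500.
∂z/∂x = [(-0.13)·35 − (-0.28)·0] / 3500 = -0.001300
∂z/∂y = [100·(-0.28) − 175·(-0.13)] / 3500 = -0.001500
Steepest decrease is along −∇f = (+0.001300 E, +0.001500 N) → northeast.

NE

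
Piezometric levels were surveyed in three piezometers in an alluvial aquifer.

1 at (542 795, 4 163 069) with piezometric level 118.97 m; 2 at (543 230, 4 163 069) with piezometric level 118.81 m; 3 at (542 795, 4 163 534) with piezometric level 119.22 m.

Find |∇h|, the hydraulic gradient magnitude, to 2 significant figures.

∂h/∂x = (118.81 − 118.97) / (543230 − 542795) = -0.0003678
∂h/∂y = (119.22 − 118.97) / (4163534 − 4163069) = +0.0005376
|∇h| = √(-0.0003678² + 0.0005376²) = 0.0006514

0.00065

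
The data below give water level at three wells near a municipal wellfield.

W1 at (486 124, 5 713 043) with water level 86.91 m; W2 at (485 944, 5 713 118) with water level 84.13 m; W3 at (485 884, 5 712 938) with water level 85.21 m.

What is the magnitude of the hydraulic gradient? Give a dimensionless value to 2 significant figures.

0.015

Three-point gradient (reference W1): Δ to W2 = (-180, 75, -2.78), Δ to W3 = (-240, -105, -1.70).
∂h/∂x = +0.01137, ∂h/∂y = -0.009789 (det = 36900).
|∇h| = √(0.01137² + -0.009789²) = 0.015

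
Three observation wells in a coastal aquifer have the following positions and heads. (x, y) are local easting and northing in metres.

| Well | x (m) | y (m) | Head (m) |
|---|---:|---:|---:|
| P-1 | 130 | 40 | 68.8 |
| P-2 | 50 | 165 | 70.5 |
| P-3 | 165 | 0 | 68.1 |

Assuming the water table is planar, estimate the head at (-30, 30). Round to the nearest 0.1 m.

71.4 m

With h = a·x + b·y + c and P-1 as origin, the differences give:
  (-80)·a + 125·b = +1.7
  35·a + (-40)·b = -0.7
Eliminate b (×(-40) and ×125, subtract): -1175·a = 19.50 → a = ∂h/∂x = -0.01660
Back-substitute: b = ∂h/∂y = +0.002979.
h(-30, 30) = 68.8 + (-0.01660)·(-160) + (+0.002979)·(-10) = 68.8 +2.655 -0.030 = 71.426 m.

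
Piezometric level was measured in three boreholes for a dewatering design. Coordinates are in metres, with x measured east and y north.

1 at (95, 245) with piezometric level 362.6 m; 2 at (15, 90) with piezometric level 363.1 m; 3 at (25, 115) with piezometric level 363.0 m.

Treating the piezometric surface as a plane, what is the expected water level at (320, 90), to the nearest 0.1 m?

Three-point gradient (reference 1): Δ to 2 = (-80, -155, +0.5), Δ to 3 = (-70, -130, +0.4).
∂h/∂x = +0.006667, ∂h/∂y = -0.006667 (det = -450).
h(320, 90) = 362.6 + (+0.006667)·(225) + (-0.006667)·(-155) = 362.6 +1.500 +1.033 = 365.133 m.

365.1 m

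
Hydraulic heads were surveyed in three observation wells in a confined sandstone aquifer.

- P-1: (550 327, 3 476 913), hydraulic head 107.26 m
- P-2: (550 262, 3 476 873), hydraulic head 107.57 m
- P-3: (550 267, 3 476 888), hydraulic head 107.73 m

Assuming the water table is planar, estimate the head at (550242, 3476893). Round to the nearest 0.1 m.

108.2 m

Taking P-1 as reference: P-2−P-1 = (-65, -40, +0.31); P-3−P-1 = (-60, -25, +0.47).
Solve a·Δx + b·Δy = Δh: det = (-65)·(-25) − (-60)·(-40) = -775.
∂h/∂x = [(+0.31)·(-25) − (+0.47)·(-40)] / -775 = -0.01426
∂h/∂y = [(-65)·(+0.47) − (-60)·(+0.31)] / -775 = +0.01542
h(550242, 3476893) = 107.26 + (-0.01426)·(-85) + (+0.01542)·(-20) = 107.26 +1.212 -0.308 = 108.164 m.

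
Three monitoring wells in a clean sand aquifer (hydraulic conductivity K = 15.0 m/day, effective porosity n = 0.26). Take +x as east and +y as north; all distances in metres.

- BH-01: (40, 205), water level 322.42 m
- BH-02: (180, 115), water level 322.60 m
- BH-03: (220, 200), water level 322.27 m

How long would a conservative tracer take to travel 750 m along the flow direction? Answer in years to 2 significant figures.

10.0 years

Differences from BH-01: to BH-02 (Δx, Δy, Δh) = (140, -90, +0.18); to BH-03 = (180, -5, -0.15).
Solve a·Δx + b·Δy = Δh: det = 140·(-5) − 180·(-90) = 15500.
∂h/∂x = [(+0.18)·(-5) − (-0.15)·(-90)] / 15500 = -0.0009290
∂h/∂y = [140·(-0.15) − 180·(+0.18)] / 15500 = -0.003445
|∇h| = √(-0.0009290² + -0.003445²) = 0.003568
Seepage velocity v = K·i/n = 15.0 × 0.003568 / 0.26 = 0.2058 m/day.
t = 750 / 0.2058 = 3644 days = 9.98 years.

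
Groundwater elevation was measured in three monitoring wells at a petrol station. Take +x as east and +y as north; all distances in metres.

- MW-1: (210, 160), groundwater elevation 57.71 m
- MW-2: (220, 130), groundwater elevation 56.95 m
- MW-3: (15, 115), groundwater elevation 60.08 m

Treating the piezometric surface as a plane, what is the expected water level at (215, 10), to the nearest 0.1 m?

Three-point gradient (reference MW-1): Δ to MW-2 = (10, -30, -0.76), Δ to MW-3 = (-195, -45, +2.37).
∂h/∂x = -0.01671, ∂h/∂y = +0.01976 (det = -6300).
h(215, 10) = 57.71 + (-0.01671)·(5) + (+0.01976)·(-150) = 57.71 -0.084 -2.964 = 54.662 m.

54.7 m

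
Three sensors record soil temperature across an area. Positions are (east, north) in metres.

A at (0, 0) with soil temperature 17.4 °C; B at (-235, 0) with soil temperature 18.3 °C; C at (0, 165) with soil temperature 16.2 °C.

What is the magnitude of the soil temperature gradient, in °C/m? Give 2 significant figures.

∂T/∂x = (18.3 − 17.4) / (-235 − 0) = -0.003830
∂T/∂y = (16.2 − 17.4) / (165 − 0) = -0.007273
|∇f| = √(-0.003830² + -0.007273²) = 0.00822 °C/m

0.0082 °C/m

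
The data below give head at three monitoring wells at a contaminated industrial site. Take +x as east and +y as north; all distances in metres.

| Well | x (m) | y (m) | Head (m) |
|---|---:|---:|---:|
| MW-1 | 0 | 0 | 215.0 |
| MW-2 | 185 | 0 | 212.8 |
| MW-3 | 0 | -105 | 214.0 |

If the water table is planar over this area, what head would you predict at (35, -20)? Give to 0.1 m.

∂h/∂x = (212.8 − 215.0) / (185 − 0) = -0.01189
∂h/∂y = (214.0 − 215.0) / (-105 − 0) = +0.009524
h(35, -20) = 215.0 + (-0.01189)·(35) + (+0.009524)·(-20) = 215.0 -0.416 -0.190 = 214.393 m.

214.4 m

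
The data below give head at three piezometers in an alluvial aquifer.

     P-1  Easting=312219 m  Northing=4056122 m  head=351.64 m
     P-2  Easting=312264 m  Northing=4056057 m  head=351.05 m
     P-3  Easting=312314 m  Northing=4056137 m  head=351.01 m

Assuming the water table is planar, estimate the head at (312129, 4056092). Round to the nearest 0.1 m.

352.2 m

With h = a·x + b·y + c and P-1 as origin, the differences give:
  45·a + (-65)·b = -0.59
  95·a + 15·b = -0.63
Eliminate b (×15 and ×(-65), subtract): 6850·a = -49.800 → a = ∂h/∂x = -0.007270
Back-substitute: b = ∂h/∂y = +0.004044.
h(312129, 4056092) = 351.64 + (-0.007270)·(-90) + (+0.004044)·(-30) = 351.64 +0.654 -0.121 = 352.173 m.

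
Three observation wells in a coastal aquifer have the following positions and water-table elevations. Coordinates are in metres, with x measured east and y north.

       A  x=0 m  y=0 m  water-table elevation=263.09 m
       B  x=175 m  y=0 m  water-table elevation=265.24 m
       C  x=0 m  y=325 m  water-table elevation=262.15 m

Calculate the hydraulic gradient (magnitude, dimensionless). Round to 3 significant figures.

∂h/∂x = (265.24 − 263.09) / (175 − 0) = +0.01229
∂h/∂y = (262.15 − 263.09) / (325 − 0) = -0.002892
|∇h| = √(0.01229² + -0.002892²) = 0.01263

0.0126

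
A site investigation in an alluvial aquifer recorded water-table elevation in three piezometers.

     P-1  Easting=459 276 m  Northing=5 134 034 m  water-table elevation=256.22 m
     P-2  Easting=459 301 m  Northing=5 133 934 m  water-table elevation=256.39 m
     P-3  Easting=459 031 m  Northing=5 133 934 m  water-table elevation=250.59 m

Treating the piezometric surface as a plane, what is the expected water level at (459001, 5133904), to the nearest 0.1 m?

249.8 m

Taking P-1 as reference: P-2−P-1 = (25, -100, +0.17); P-3−P-1 = (-245, -100, -5.63).
Solve a·Δx + b·Δy = Δh: det = 25·(-100) − (-245)·(-100) = -27000.
∂h/∂x = [(+0.17)·(-100) − (-5.63)·(-100)] / -27000 = +0.02148
∂h/∂y = [25·(-5.63) − (-245)·(+0.17)] / -27000 = +0.003670
h(459001, 5133904) = 256.22 + (+0.02148)·(-275) + (+0.003670)·(-130) = 256.22 -5.907 -0.477 = 249.835 m.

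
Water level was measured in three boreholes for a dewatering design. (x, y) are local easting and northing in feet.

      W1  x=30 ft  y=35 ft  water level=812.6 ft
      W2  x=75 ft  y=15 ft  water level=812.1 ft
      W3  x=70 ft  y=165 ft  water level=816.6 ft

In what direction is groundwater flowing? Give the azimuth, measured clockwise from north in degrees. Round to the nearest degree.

184°

Taking W1 as reference: W2−W1 = (45, -20, -0.5); W3−W1 = (40, 130, +4.0).
Solve a·Δx + b·Δy = Δh: det = 45·130 − 40·(-20) = 6650.
∂h/∂x = [(-0.5)·130 − (+4.0)·(-20)] / 6650 = +0.002256
∂h/∂y = [45·(+4.0) − 40·(-0.5)] / 6650 = +0.03008
Flow direction (−∇h) has components (-0.002256 E, -0.03008 N).
Azimuth = atan2(E, N) = atan2(-0.002256, -0.03008) = 184.3° ≈ 184°.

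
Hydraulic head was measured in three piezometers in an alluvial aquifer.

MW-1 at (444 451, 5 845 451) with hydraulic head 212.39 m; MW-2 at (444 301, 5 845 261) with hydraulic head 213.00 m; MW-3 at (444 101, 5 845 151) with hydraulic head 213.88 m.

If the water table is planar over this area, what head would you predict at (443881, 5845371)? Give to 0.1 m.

Three-point gradient (reference MW-1): Δ to MW-2 = (-150, -190, +0.61), Δ to MW-3 = (-350, -300, +1.49).
∂h/∂x = -0.004656, ∂h/∂y = +0.0004651 (det = -21500).
h(443881, 5845371) = 212.39 + (-0.004656)·(-570) + (+0.0004651)·(-80) = 212.39 +2.654 -0.037 = 215.007 m.

215.0 m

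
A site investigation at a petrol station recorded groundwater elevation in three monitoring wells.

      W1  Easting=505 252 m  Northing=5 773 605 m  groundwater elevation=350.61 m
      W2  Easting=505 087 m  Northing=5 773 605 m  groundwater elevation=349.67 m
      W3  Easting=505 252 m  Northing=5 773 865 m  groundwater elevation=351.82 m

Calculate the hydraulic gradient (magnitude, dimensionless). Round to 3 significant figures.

∂h/∂x = (349.67 − 350.61) / (505087 − 505252) = +0.005697
∂h/∂y = (351.82 − 350.61) / (5773865 − 5773605) = +0.004654
|∇h| = √(0.005697² + 0.004654²) = 0.007356

0.00736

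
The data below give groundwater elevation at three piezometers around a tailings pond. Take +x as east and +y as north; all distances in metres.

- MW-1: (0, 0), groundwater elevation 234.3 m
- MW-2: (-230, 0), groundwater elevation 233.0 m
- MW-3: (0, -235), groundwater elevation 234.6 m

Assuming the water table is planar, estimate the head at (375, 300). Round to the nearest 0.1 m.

∂h/∂x = (233.0 − 234.3) / (-230 − 0) = +0.005652
∂h/∂y = (234.6 − 234.3) / (-235 − 0) = -0.001277
h(375, 300) = 234.3 + (+0.005652)·(375) + (-0.001277)·(300) = 234.3 +2.120 -0.383 = 236.037 m.

236.0 m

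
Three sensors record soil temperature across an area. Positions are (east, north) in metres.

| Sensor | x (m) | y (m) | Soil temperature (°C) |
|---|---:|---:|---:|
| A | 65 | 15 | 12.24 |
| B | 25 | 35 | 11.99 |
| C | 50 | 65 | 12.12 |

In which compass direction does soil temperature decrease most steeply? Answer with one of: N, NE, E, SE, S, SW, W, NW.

W

Differences from A: to B (Δx, Δy, Δh) = (-40, 20, -0.25); to C = (-15, 50, -0.12).
Determinant of the coordinate differences = (-40)·50 − (-15)·20 = -1700.
∂T/∂x = [(-0.25)·50 − (-0.12)·20] / -1700 = +0.005941
∂T/∂y = [(-40)·(-0.12) − (-15)·(-0.25)] / -1700 = -0.0006176
Steepest decrease is along −∇f = (-0.005941 E, +0.0006176 N) → west.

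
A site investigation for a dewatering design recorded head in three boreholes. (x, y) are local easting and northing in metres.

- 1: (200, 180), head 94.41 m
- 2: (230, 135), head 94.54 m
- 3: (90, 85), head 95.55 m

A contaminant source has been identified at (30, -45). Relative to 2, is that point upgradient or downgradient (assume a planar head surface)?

upgradient

Differences from 1: to 2 (Δx, Δy, Δh) = (30, -45, +0.13); to 3 = (-110, -95, +1.14).
Determinant of the coordinate differences = 30·(-95) − (-110)·(-45) = -7800.
∂h/∂x = [(+0.13)·(-95) − (+1.14)·(-45)] / -7800 = -0.004994
∂h/∂y = [30·(+1.14) − (-110)·(+0.13)] / -7800 = -0.006218
Head at (30, -45) = 94.41 + (-0.004994)·(-170) + (-0.006218)·(-225) = 96.66 m.
That is higher than the 94.54 m at 2, so the point is upgradient.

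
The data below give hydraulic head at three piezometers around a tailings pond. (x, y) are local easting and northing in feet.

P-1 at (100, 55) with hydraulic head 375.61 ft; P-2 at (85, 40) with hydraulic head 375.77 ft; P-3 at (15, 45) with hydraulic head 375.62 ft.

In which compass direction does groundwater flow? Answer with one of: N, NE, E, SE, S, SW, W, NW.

N

Taking P-1 as reference: P-2−P-1 = (-15, -15, +0.16); P-3−P-1 = (-85, -10, +0.01).
Solve a·Δx + b·Δy = Δh: det = (-15)·(-10) − (-85)·(-15) = -1125.
∂h/∂x = [(+0.16)·(-10) − (+0.01)·(-15)] / -1125 = +0.001289
∂h/∂y = [(-15)·(+0.01) − (-85)·(+0.16)] / -1125 = -0.01196
Flow = −∇h = (-0.001289 east, +0.01196 north), which points north.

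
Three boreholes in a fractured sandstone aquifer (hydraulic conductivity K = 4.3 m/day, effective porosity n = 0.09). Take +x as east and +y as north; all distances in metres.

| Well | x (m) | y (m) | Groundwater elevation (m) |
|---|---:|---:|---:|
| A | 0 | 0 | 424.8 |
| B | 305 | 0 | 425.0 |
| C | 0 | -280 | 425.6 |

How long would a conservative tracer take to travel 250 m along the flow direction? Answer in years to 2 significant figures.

∂h/∂x = (425.0 − 424.8) / (305 − 0) = +0.0006557
∂h/∂y = (425.6 − 424.8) / (-280 − 0) = -0.002857
|∇h| = √(0.0006557² + -0.002857²) = 0.002931
Seepage velocity v = K·i/n = 4.3 × 0.002931 / 0.09 = 0.14 m/day.
t = 250 / 0.14 = 1786 days = 4.89 years.

4.9 years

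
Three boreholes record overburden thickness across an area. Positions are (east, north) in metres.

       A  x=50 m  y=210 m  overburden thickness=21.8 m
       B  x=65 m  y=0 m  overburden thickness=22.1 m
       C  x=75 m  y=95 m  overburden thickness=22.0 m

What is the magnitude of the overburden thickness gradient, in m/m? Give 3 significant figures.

Taking A as reference: B−A = (15, -210, +0.3); C−A = (25, -115, +0.2).
Solve a·Δx + b·Δy = Δd: det = 15·(-115) − 25·(-210) = 3525.
∂d/∂x = [(+0.3)·(-115) − (+0.2)·(-210)] / 3525 = +0.002128
∂d/∂y = [15·(+0.2) − 25·(+0.3)] / 3525 = -0.001277
|∇f| = √(0.002128² + -0.001277²) = 0.002482 m/m

0.00248 m/m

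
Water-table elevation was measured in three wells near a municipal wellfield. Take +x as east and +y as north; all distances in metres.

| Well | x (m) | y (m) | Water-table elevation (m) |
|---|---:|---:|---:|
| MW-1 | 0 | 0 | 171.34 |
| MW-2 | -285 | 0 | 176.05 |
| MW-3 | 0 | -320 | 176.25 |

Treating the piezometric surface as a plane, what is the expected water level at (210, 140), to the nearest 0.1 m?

165.7 m

∂h/∂x = (176.05 − 171.34) / (-285 − 0) = -0.01653
∂h/∂y = (176.25 − 171.34) / (-320 − 0) = -0.01534
h(210, 140) = 171.34 + (-0.01653)·(210) + (-0.01534)·(140) = 171.34 -3.471 -2.148 = 165.721 m.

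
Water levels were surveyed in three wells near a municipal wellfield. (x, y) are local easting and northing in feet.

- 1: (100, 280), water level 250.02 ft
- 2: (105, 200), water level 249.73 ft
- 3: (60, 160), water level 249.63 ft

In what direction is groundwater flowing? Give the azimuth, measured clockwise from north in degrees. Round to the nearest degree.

165°

With h = a·x + b·y + c and 1 as origin, the differences give:
  5·a + (-80)·b = -0.29
  (-40)·a + (-120)·b = -0.39
Eliminate b (×(-120) and ×(-80), subtract): -3800·a = 3.600 → a = ∂h/∂x = -0.0009474
Back-substitute: b = ∂h/∂y = +0.003566.
Flow direction (−∇h) has components (+0.0009474 E, -0.003566 N).
Azimuth = atan2(E, N) = atan2(+0.0009474, -0.003566) = 165.1° ≈ 165°.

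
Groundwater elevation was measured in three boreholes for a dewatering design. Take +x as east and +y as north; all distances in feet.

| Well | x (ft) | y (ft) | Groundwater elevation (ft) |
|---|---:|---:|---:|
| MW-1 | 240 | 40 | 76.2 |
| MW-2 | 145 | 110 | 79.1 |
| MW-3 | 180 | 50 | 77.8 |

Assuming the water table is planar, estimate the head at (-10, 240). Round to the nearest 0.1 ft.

Taking MW-1 as reference: MW-2−MW-1 = (-95, 70, +2.9); MW-3−MW-1 = (-60, 10, +1.6).
Solve a·Δx + b·Δy = Δh: det = (-95)·10 − (-60)·70 = 3250.
∂h/∂x = [(+2.9)·10 − (+1.6)·70] / 3250 = -0.02554
∂h/∂y = [(-95)·(+1.6) − (-60)·(+2.9)] / 3250 = +0.006769
h(-10, 240) = 76.2 + (-0.02554)·(-250) + (+0.006769)·(200) = 76.2 +6.385 +1.354 = 83.938 ft.

83.9 ft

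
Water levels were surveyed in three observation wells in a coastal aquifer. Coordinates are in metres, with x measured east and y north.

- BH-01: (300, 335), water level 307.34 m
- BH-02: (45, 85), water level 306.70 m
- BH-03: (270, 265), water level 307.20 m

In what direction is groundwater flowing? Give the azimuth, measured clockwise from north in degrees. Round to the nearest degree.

With h = a·x + b·y + c and BH-01 as origin, the differences give:
  (-255)·a + (-250)·b = -0.64
  (-30)·a + (-70)·b = -0.14
Eliminate b (×(-70) and ×(-250), subtract): 10350·a = 9.800 → a = ∂h/∂x = +0.0009469
Back-substitute: b = ∂h/∂y = +0.001594.
Flow direction (−∇h) has components (-0.0009469 E, -0.001594 N).
Azimuth = atan2(E, N) = atan2(-0.0009469, -0.001594) = 210.7° ≈ 211°.

211°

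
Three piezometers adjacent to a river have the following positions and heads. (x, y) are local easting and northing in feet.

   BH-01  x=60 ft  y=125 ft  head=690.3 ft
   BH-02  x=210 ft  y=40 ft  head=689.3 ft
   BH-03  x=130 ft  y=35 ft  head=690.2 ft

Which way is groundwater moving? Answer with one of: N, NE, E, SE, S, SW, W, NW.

NE

Differences from BH-01: to BH-02 (Δx, Δy, Δh) = (150, -85, -1.0); to BH-03 = (70, -90, -0.1).
Determinant of the coordinate differences = 150·(-90) − 70·(-85) = -7550.
∂h/∂x = [(-1.0)·(-90) − (-0.1)·(-85)] / -7550 = -0.01079
∂h/∂y = [150·(-0.1) − 70·(-1.0)] / -7550 = -0.007285
Flow = −∇h = (+0.01079 east, +0.007285 north), which points northeast.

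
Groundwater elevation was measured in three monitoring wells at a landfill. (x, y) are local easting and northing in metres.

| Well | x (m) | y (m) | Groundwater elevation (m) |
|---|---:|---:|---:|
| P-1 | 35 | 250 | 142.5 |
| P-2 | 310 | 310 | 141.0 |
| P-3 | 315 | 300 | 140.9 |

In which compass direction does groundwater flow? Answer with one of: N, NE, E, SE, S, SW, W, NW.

SE

With h = a·x + b·y + c and P-1 as origin, the differences give:
  275·a + 60·b = -1.5
  280·a + 50·b = -1.6
Eliminate b (×50 and ×60, subtract): -3050·a = 21.00 → a = ∂h/∂x = -0.006885
Back-substitute: b = ∂h/∂y = +0.006557.
Flow = −∇h = (+0.006885 east, -0.006557 north), which points southeast.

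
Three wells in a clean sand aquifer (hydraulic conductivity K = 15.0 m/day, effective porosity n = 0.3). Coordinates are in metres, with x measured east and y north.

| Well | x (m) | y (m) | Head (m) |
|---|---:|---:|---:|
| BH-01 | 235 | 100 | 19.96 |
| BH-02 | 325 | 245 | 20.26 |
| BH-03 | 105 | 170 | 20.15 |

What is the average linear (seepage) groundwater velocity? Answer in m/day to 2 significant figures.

With h = a·x + b·y + c and BH-01 as origin, the differences give:
  90·a + 145·b = +0.30
  (-130)·a + 70·b = +0.19
Eliminate b (×70 and ×145, subtract): 25150·a = -6.550 → a = ∂h/∂x = -0.0002604
Back-substitute: b = ∂h/∂y = +0.002231.
|∇h| = √(-0.0002604² + 0.002231²) = 0.002246
Seepage velocity v = K·i/n = 15.0 × 0.002246 / 0.3 = 0.1123 m/day.

0.11 m/day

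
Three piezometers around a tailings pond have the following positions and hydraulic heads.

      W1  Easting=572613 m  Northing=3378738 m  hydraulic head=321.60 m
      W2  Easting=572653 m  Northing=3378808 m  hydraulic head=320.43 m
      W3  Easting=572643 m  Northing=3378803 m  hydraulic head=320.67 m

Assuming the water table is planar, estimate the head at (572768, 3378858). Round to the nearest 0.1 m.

317.7 m

With h = a·x + b·y + c and W1 as origin, the differences give:
  40·a + 70·b = -1.17
  30·a + 65·b = -0.93
Eliminate b (×65 and ×70, subtract): 500·a = -10.950 → a = ∂h/∂x = -0.02190
Back-substitute: b = ∂h/∂y = -0.004200.
h(572768, 3378858) = 321.60 + (-0.02190)·(155) + (-0.004200)·(120) = 321.60 -3.395 -0.504 = 317.702 m.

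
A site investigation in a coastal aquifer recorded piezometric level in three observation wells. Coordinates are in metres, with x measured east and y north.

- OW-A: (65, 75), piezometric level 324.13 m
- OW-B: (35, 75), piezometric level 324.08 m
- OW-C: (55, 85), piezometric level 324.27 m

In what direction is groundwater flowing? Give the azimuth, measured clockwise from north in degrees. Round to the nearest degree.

Differences from OW-A: to OW-B (Δx, Δy, Δh) = (-30, 0, -0.05); to OW-C = (-10, 10, +0.14).
Solve a·Δx + b·Δy = Δh: det = (-30)·10 − (-10)·0 = -300.
∂h/∂x = [(-0.05)·10 − (+0.14)·0] / -300 = +0.001667
∂h/∂y = [(-30)·(+0.14) − (-10)·(-0.05)] / -300 = +0.01567
Flow direction (−∇h) has components (-0.001667 E, -0.01567 N).
Azimuth = atan2(E, N) = atan2(-0.001667, -0.01567) = 186.1° ≈ 186°.

186°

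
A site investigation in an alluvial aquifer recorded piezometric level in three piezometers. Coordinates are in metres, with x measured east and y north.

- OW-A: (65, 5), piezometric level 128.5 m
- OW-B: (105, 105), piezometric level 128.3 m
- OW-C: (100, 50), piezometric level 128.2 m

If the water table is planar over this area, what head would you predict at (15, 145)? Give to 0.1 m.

Three-point gradient (reference OW-A): Δ to OW-B = (40, 100, -0.2), Δ to OW-C = (35, 45, -0.3).
∂h/∂x = -0.01235, ∂h/∂y = +0.002941 (det = -1700).
h(15, 145) = 128.5 + (-0.01235)·(-50) + (+0.002941)·(140) = 128.5 +0.618 +0.412 = 129.529 m.

129.5 m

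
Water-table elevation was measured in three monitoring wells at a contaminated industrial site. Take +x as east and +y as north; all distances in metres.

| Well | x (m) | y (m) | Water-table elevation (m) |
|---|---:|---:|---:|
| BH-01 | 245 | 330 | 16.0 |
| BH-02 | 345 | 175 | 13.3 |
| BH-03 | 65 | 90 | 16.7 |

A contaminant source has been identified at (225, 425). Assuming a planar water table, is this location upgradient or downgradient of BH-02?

Taking BH-01 as reference: BH-02−BH-01 = (100, -155, -2.7); BH-03−BH-01 = (-180, -240, +0.7).
Solve a·Δx + b·Δy = Δh: det = 100·(-240) − (-180)·(-155) = -51900.
∂h/∂x = [(-2.7)·(-240) − (+0.7)·(-155)] / -51900 = -0.01458
∂h/∂y = [100·(+0.7) − (-180)·(-2.7)] / -51900 = +0.008015
Head at (225, 425) = 16.0 + (-0.01458)·(-20) + (+0.008015)·(95) = 17.05 m.
That is higher than the 13.3 m at BH-02, so the point is upgradient.

upgradient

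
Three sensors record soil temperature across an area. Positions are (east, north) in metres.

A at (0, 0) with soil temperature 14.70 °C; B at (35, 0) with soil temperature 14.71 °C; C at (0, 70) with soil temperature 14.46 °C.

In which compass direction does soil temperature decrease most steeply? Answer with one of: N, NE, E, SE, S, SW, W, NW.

∂T/∂x = (14.71 − 14.70) / (35 − 0) = +0.0002857
∂T/∂y = (14.46 − 14.70) / (70 − 0) = -0.003429
Steepest decrease is along −∇f = (-0.0002857 E, +0.003429 N) → north.

N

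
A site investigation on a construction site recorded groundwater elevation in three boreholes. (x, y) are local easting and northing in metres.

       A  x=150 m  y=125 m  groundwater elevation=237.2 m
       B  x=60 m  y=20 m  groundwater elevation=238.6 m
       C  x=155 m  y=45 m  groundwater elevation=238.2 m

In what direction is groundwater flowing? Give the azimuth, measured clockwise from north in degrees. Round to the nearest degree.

004°

With h = a·x + b·y + c and A as origin, the differences give:
  (-90)·a + (-105)·b = +1.4
  5·a + (-80)·b = +1.0
Eliminate b (×(-80) and ×(-105), subtract): 7725·a = -7.00 → a = ∂h/∂x = -0.0009061
Back-substitute: b = ∂h/∂y = -0.01256.
Flow direction (−∇h) has components (+0.0009061 E, +0.01256 N).
Azimuth = atan2(E, N) = atan2(+0.0009061, +0.01256) = 4.1° ≈ 004°.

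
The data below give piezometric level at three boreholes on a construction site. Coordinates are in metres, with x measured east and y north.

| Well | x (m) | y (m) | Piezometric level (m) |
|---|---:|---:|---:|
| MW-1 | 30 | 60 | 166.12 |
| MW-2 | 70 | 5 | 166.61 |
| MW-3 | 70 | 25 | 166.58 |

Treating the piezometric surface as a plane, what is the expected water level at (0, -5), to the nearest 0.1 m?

165.9 m

Differences from MW-1: to MW-2 (Δx, Δy, Δh) = (40, -55, +0.49); to MW-3 = (40, -35, +0.46).
Determinant of the coordinate differences = 40·(-35) − 40·(-55) = 800.
∂h/∂x = [(+0.49)·(-35) − (+0.46)·(-55)] / 800 = +0.01019
∂h/∂y = [40·(+0.46) − 40·(+0.49)] / 800 = -0.001500
h(0, -5) = 166.12 + (+0.01019)·(-30) + (-0.001500)·(-65) = 166.12 -0.306 +0.098 = 165.912 m.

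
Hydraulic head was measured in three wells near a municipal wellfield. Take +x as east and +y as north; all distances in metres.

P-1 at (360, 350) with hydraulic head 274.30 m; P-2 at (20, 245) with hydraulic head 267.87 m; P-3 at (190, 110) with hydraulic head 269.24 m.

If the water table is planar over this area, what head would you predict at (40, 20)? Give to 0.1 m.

266.0 m

Taking P-1 as reference: P-2−P-1 = (-340, -105, -6.43); P-3−P-1 = (-170, -240, -5.06).
Determinant of the coordinate differences = (-340)·(-240) − (-170)·(-105) = 63750.
∂h/∂x = [(-6.43)·(-240) − (-5.06)·(-105)] / 63750 = +0.01587
∂h/∂y = [(-340)·(-5.06) − (-170)·(-6.43)] / 63750 = +0.009840
h(40, 20) = 274.30 + (+0.01587)·(-320) + (+0.009840)·(-330) = 274.30 -5.079 -3.247 = 265.973 m.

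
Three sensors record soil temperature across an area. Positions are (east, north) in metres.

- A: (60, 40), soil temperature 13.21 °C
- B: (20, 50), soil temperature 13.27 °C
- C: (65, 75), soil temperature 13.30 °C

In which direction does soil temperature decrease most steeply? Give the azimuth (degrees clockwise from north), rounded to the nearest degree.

With T = a·x + b·y + c and A as origin, the differences give:
  (-40)·a + 10·b = +0.06
  5·a + 35·b = +0.09
Eliminate b (×35 and ×10, subtract): -1450·a = 1.200 → a = ∂T/∂x = -0.0008276
Back-substitute: b = ∂T/∂y = +0.002690.
Steepest decrease is along −∇f: components (+0.0008276 E, -0.002690 N).
Azimuth = atan2(+0.0008276, -0.002690) = 162.9° ≈ 163°.

163°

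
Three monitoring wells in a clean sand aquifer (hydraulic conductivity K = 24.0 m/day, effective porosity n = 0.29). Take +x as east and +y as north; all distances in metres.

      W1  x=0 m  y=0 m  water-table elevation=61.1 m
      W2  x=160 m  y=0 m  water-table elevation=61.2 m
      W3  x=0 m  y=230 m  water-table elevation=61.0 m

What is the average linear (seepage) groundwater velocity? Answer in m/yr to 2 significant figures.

∂h/∂x = (61.2 − 61.1) / (160 − 0) = +0.0006250
∂h/∂y = (61.0 − 61.1) / (230 − 0) = -0.0004348
|∇h| = √(0.0006250² + -0.0004348²) = 0.0007614
Seepage velocity v = K·i/n = 24.0 × 0.0007614 / 0.29 = 0.06301 m/day = 23.01 m/yr.

23 m/yr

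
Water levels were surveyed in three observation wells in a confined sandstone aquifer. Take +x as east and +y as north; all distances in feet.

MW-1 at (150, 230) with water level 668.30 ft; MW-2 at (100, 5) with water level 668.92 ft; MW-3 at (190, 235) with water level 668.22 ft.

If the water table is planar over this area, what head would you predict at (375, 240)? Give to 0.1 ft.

667.9 ft

Taking MW-1 as reference: MW-2−MW-1 = (-50, -225, +0.62); MW-3−MW-1 = (40, 5, -0.08).
Determinant of the coordinate differences = (-50)·5 − 40·(-225) = 8750.
∂h/∂x = [(+0.62)·5 − (-0.08)·(-225)] / 8750 = -0.001703
∂h/∂y = [(-50)·(-0.08) − 40·(+0.62)] / 8750 = -0.002377
h(375, 240) = 668.30 + (-0.001703)·(225) + (-0.002377)·(10) = 668.30 -0.383 -0.024 = 667.893 ft.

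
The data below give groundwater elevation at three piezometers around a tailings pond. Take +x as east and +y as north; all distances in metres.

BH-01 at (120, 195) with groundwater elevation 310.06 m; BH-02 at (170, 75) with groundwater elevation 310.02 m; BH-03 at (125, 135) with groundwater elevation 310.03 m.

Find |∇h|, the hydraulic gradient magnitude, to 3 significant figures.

Taking BH-01 as reference: BH-02−BH-01 = (50, -120, -0.04); BH-03−BH-01 = (5, -60, -0.03).
Determinant of the coordinate differences = 50·(-60) − 5·(-120) = -2400.
∂h/∂x = [(-0.04)·(-60) − (-0.03)·(-120)] / -2400 = +0.0005000
∂h/∂y = [50·(-0.03) − 5·(-0.04)] / -2400 = +0.0005417
|∇h| = √(0.0005000² + 0.0005417²) = 0.0007372

0.000737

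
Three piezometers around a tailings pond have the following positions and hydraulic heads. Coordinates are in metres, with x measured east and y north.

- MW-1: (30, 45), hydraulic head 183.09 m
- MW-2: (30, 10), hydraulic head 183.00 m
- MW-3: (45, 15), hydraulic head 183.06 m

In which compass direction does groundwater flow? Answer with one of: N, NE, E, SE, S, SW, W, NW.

SW

Taking MW-1 as reference: MW-2−MW-1 = (0, -35, -0.09); MW-3−MW-1 = (15, -30, -0.03).
Determinant of the coordinate differences = 0·(-30) − 15·(-35) = 525.
∂h/∂x = [(-0.09)·(-30) − (-0.03)·(-35)] / 525 = +0.003143
∂h/∂y = [0·(-0.03) − 15·(-0.09)] / 525 = +0.002571
Flow = −∇h = (-0.003143 east, -0.002571 north), which points southwest.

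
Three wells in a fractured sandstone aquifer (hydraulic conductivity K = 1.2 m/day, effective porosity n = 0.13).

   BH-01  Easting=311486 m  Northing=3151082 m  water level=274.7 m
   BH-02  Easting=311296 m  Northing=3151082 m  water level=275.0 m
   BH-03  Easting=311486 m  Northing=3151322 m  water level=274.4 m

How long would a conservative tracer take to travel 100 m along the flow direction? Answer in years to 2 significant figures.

15 years

∂h/∂x = (275.0 − 274.7) / (311296 − 311486) = -0.001579
∂h/∂y = (274.4 − 274.7) / (3151322 − 3151082) = -0.001250
|∇h| = √(-0.001579² + -0.001250²) = 0.002014
Seepage velocity v = K·i/n = 1.2 × 0.002014 / 0.13 = 0.01859 m/day.
t = 100 / 0.01859 = 5379 days = 14.7 years.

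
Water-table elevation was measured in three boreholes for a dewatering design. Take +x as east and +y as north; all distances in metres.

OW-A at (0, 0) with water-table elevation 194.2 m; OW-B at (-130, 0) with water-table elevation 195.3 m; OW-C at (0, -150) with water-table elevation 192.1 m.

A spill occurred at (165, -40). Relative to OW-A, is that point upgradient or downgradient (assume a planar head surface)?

∂h/∂x = (195.3 − 194.2) / (-130 − 0) = -0.008462
∂h/∂y = (192.1 − 194.2) / (-150 − 0) = +0.01400
Head at (165, -40) = 194.2 + (-0.008462)·(165) + (+0.01400)·(-40) = 192.24 m.
That is lower than the 194.2 m at OW-A, so the point is downgradient.

downgradient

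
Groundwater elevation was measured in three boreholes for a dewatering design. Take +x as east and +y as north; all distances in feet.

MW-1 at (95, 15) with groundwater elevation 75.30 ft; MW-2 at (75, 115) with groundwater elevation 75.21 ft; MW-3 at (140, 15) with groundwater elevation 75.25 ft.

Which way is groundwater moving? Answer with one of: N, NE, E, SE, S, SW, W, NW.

With h = a·x + b·y + c and MW-1 as origin, the differences give:
  (-20)·a + 100·b = -0.09
  45·a + 0·b = -0.05
Eliminate b (×0 and ×100, subtract): -4500·a = 5.000 → a = ∂h/∂x = -0.001111
Back-substitute: b = ∂h/∂y = -0.001122.
Flow = −∇h = (+0.001111 east, +0.001122 north), which points northeast.

NE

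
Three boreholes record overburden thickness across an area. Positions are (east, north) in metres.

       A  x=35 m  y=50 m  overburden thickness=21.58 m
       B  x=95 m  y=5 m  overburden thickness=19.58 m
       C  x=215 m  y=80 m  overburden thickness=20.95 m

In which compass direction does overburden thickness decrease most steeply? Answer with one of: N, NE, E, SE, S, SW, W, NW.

Taking A as reference: B−A = (60, -45, -2.00); C−A = (180, 30, -0.63).
Determinant of the coordinate differences = 60·30 − 180·(-45) = 9900.
∂d/∂x = [(-2.00)·30 − (-0.63)·(-45)] / 9900 = -0.008924
∂d/∂y = [60·(-0.63) − 180·(-2.00)] / 9900 = +0.03255
Steepest decrease is along −∇f = (+0.008924 E, -0.03255 N) → south.

S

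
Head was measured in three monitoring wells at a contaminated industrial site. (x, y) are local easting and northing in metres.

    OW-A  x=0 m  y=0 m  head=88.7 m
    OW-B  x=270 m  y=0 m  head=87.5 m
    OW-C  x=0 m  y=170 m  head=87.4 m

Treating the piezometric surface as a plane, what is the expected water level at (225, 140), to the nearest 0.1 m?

∂h/∂x = (87.5 − 88.7) / (270 − 0) = -0.004444
∂h/∂y = (87.4 − 88.7) / (170 − 0) = -0.007647
h(225, 140) = 88.7 + (-0.004444)·(225) + (-0.007647)·(140) = 88.7 -1.000 -1.071 = 86.629 m.

86.6 m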